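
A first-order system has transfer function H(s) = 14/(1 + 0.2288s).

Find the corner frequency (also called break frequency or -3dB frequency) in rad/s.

Corner frequency = 1/τ = 1/0.2288 = 4.371 rad/s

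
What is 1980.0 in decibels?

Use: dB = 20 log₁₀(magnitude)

dB = 20 log₁₀(1980.0) = 65.9 dB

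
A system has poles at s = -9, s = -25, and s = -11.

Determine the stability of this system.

All poles are in the left half-plane. System is stable.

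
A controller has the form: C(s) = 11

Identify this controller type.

This is a Proportional (P) controller.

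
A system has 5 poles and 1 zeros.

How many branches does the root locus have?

Root locus has n branches where n = number of poles = 5.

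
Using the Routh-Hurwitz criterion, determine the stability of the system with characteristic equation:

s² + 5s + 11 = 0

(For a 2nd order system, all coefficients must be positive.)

Coefficients: 1, 5, 11. All positive, so system is stable.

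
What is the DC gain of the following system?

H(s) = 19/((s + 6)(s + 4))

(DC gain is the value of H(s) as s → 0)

DC gain = H(0) = 19/(6 × 4) = 19/24 = 0.7917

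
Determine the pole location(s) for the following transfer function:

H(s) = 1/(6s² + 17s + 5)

Discriminant = 17² - 4×6×5 = 289 - 120 = 169 > 0, so two distinct real poles. Using quadratic formula: s = (-17 ± √169)/(2×6) = (-17 ± √169)/12, with √169 = 13. s₁ = -4/12 ≈ -0.3333, s₂ = -30/12 = -2.5. Poles: s₁ = -0.3333, s₂ = -2.5.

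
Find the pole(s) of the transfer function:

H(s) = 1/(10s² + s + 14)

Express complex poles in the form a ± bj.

Discriminant = 1² - 4×10×14 = 1 - 560 = -559 < 0, so the poles are a complex conjugate pair s = (-1 ± j√559)/(2×10). Real part = -1/(2×10) = -1/20 = -0.05; imaginary part = ±√559/(2×10) ≈ 1.1822. Poles: s = -0.05 ± 1.1822j.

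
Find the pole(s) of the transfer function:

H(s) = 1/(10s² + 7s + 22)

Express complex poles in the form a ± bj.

Discriminant = 7² - 4×10×22 = 49 - 880 = -831 < 0, so the poles are a complex conjugate pair s = (-7 ± j√831)/(2×10). Real part = -7/(2×10) = -7/20 = -0.35; imaginary part = ±√831/(2×10) ≈ 1.4414. Poles: s = -0.35 ± 1.4414j.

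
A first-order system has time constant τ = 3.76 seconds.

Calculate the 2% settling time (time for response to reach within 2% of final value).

For first-order system, 2% settling time ≈ 4τ = 4 × 3.76 = 15.04 s.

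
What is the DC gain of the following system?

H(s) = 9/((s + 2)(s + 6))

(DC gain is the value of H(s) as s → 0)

DC gain = H(0) = 9/(2 × 6) = 9/12 = 0.75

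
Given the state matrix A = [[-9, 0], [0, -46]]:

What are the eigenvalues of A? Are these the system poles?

For diagonal matrix, eigenvalues are diagonal entries: λ₁ = -9, λ₂ = -46. Eigenvalues of A = system poles.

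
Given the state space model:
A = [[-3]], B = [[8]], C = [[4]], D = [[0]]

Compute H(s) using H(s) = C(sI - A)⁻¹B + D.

(sI - A)⁻¹ = 1/(s + 3). H(s) = 4 × 8/(s + 3) + 0 = 32/(s + 3).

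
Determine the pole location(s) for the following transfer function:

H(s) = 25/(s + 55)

Pole is where denominator = 0: s + 55 = 0, so s = -55.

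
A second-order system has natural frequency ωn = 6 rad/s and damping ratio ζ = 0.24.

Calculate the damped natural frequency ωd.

ωd = ωn√(1 - ζ²) = 6√(1 - 0.24²) = 5.82 rad/s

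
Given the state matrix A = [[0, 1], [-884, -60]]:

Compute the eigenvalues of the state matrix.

det(A - λI) = λ² - (-60)λ + 884 = (λ - (-26))(λ - (-34)). Eigenvalues: -26, -34.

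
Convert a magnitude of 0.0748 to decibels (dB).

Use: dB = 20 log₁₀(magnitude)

dB = 20 log₁₀(0.0748) = -22.5 dB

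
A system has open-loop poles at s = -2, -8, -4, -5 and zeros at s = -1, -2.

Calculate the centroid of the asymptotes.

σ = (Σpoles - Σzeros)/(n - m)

σ = (Σpoles - Σzeros)/(n - m) = (-19 - (-3))/(4 - 2) = -16/2 = -8.0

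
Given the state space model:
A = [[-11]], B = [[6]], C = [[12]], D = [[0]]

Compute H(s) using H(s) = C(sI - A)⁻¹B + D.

(sI - A)⁻¹ = 1/(s + 11). H(s) = 12 × 6/(s + 11) + 0 = 72/(s + 11).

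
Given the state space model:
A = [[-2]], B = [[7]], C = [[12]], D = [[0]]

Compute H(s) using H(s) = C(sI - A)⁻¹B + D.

(sI - A)⁻¹ = 1/(s + 2). H(s) = 12 × 7/(s + 2) + 0 = 84/(s + 2).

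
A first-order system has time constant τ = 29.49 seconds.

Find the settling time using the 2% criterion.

For first-order system, 2% settling time ≈ 4τ = 4 × 29.49 = 117.96 s.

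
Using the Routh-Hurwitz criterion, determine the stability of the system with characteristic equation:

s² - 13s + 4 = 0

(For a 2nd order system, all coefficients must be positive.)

Coefficients: 1, -13, 4. b=-13 not positive, so system is unstable.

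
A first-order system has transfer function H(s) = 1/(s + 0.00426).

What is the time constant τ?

For H(s) = 1/(s + 1/τ), the pole is at -1/τ = -0.00426, so τ = 1/0.00426 = 234.7 s.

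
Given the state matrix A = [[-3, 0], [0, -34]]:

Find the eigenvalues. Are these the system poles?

For diagonal matrix, eigenvalues are diagonal entries: λ₁ = -3, λ₂ = -34. Eigenvalues of A = system poles.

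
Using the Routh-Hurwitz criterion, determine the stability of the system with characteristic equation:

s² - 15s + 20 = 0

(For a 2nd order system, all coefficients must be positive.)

Coefficients: 1, -15, 20. b=-15 not positive, so system is unstable.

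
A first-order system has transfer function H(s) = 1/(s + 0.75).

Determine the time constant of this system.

For H(s) = 1/(s + 1/τ), the pole is at -1/τ = -0.75, so τ = 1/0.75 = 1.3333 s.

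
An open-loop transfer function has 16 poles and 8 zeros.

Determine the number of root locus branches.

Root locus has n branches where n = number of poles = 16.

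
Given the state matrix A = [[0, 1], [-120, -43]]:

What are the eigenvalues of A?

det(A - λI) = λ² - (-43)λ + 120 = (λ - (-3))(λ - (-40)). Eigenvalues: -3, -40.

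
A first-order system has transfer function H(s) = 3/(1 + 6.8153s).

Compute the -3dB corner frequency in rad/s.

Corner frequency = 1/τ = 1/6.8153 = 0.147 rad/s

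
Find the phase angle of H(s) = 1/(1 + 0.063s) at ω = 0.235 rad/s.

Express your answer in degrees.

Phase = -arctan(ωτ) = -arctan(0.235 × 0.063) = -0.8°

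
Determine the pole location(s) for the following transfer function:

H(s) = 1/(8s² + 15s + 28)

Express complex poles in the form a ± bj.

Discriminant = 15² - 4×8×28 = 225 - 896 = -671 < 0, so the poles are a complex conjugate pair s = (-15 ± j√671)/(2×8). Real part = -15/(2×8) = -15/16 = -0.9375; imaginary part = ±√671/(2×8) ≈ 1.6190. Poles: s = -0.9375 ± 1.6190j.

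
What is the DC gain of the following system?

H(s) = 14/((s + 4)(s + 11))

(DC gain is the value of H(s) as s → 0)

DC gain = H(0) = 14/(4 × 11) = 14/44 = 0.3182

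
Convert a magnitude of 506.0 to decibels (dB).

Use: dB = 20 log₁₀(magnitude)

dB = 20 log₁₀(506.0) = 54.1 dB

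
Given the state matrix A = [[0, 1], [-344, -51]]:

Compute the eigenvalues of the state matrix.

det(A - λI) = λ² - (-51)λ + 344 = (λ - (-8))(λ - (-43)). Eigenvalues: -8, -43.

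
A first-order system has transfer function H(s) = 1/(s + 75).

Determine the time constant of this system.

For H(s) = 1/(s + 1/τ), the pole is at -1/τ = -75, so τ = 1/75 = 0.0133 s.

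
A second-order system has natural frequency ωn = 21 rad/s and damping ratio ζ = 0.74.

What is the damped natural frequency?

ωd = ωn√(1 - ζ²) = 21√(1 - 0.74²) = 14.12 rad/s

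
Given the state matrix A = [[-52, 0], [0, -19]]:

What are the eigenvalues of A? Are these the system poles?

For diagonal matrix, eigenvalues are diagonal entries: λ₁ = -52, λ₂ = -19. Eigenvalues of A = system poles.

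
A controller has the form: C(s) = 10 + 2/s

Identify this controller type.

This is a Proportional-Integral (PI) controller.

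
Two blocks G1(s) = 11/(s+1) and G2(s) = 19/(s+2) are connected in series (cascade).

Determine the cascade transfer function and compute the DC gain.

Series: multiply transfer functions. G_eq = 11/(s+1) × 19/(s+2) = 209/((s+1)(s+2)). DC gain = 209/(1×2) = 104.5.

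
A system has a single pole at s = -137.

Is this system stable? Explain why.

Pole at s = -137 is in the left half-plane. Stable.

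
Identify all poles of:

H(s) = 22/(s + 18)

Pole is where denominator = 0: s + 18 = 0, so s = -18.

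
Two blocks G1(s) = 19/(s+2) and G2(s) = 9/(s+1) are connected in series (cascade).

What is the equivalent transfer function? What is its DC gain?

Series: multiply transfer functions. G_eq = 19/(s+2) × 9/(s+1) = 171/((s+2)(s+1)). DC gain = 171/(2×1) = 85.5.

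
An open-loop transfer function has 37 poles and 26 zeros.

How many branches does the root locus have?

Root locus has n branches where n = number of poles = 37.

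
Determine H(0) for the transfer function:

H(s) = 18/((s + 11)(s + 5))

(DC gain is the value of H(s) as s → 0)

DC gain = H(0) = 18/(11 × 5) = 18/55 = 0.3273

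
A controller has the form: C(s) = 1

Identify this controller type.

This is a Proportional (P) controller.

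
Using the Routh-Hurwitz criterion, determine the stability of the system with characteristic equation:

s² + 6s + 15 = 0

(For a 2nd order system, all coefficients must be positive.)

Coefficients: 1, 6, 15. All positive, so system is stable.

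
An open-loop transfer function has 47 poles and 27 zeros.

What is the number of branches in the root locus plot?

Root locus has n branches where n = number of poles = 47.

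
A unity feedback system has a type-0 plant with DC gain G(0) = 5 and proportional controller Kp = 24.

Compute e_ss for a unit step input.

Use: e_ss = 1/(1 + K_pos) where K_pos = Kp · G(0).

K_pos = Kp · G(0) = 24 × 5 = 120. e_ss = 1/(1 + 120) = 0.0083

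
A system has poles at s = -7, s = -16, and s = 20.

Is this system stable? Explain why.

Pole(s) at s = 20 are not in the left half-plane. System is unstable.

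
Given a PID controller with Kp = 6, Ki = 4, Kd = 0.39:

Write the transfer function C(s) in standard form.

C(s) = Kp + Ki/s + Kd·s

Substituting values: C(s) = 6 + 4/s + 0.39s = (0.39s² + 6s + 4)/s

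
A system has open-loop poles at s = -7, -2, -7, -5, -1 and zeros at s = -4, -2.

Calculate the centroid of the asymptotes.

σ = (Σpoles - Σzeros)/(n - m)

σ = (Σpoles - Σzeros)/(n - m) = (-22 - (-6))/(5 - 2) = -16/3 = -5.33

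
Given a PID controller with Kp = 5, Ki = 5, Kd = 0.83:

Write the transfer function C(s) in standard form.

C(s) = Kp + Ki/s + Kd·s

Substituting values: C(s) = 5 + 5/s + 0.83s = (0.83s² + 5s + 5)/s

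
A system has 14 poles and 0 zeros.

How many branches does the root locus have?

Root locus has n branches where n = number of poles = 14.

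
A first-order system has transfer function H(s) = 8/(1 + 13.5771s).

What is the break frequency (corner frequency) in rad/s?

Corner frequency = 1/τ = 1/13.5771 = 0.074 rad/s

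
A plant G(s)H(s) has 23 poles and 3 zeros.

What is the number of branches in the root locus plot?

Root locus has n branches where n = number of poles = 23.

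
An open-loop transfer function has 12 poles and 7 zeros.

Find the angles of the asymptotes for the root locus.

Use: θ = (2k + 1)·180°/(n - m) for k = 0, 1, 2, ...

n - m = 12 - 7 = 5. Angles: θk = (2k + 1)·180°/5 = 36°, 108°, 180°, 252°, 324°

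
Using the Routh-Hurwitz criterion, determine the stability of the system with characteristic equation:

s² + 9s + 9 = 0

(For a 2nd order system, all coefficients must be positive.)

Coefficients: 1, 9, 9. All positive, so system is stable.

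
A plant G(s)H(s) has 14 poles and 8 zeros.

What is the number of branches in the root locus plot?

Root locus has n branches where n = number of poles = 14.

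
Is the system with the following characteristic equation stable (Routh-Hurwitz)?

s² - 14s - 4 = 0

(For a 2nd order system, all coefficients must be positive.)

Coefficients: 1, -14, -4. b=-14, c=-4 not positive, so system is unstable.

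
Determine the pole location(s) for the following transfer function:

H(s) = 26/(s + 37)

Pole is where denominator = 0: s + 37 = 0, so s = -37.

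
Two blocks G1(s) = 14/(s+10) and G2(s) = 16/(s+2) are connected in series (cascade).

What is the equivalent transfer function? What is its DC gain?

Series: multiply transfer functions. G_eq = 14/(s+10) × 16/(s+2) = 224/((s+10)(s+2)). DC gain = 224/(10×2) = 11.2.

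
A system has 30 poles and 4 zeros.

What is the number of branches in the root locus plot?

Root locus has n branches where n = number of poles = 30.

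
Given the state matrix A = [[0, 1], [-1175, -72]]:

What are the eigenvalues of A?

det(A - λI) = λ² - (-72)λ + 1175 = (λ - (-47))(λ - (-25)). Eigenvalues: -47, -25.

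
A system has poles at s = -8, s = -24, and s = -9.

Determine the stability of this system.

All poles are in the left half-plane. System is stable.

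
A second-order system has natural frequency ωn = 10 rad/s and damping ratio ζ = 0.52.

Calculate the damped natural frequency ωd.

ωd = ωn√(1 - ζ²) = 10√(1 - 0.52²) = 8.54 rad/s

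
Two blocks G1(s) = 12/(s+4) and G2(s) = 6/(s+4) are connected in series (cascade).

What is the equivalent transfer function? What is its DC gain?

Series: multiply transfer functions. G_eq = 12/(s+4) × 6/(s+4) = 72/((s+4)(s+4)). DC gain = 72/(4×4) = 4.5.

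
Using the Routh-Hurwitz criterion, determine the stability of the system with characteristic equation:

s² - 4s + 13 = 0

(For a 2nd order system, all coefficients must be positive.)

Coefficients: 1, -4, 13. b=-4 not positive, so system is unstable.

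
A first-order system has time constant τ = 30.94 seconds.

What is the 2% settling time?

For first-order system, 2% settling time ≈ 4τ = 4 × 30.94 = 123.76 s.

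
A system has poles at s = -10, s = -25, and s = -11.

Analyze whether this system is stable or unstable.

All poles are in the left half-plane. System is stable.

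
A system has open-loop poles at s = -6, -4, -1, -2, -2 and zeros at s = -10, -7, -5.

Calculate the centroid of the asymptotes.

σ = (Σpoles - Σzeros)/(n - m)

σ = (Σpoles - Σzeros)/(n - m) = (-15 - (-22))/(5 - 3) = 7/2 = 3.5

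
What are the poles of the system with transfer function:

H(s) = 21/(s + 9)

Pole is where denominator = 0: s + 9 = 0, so s = -9.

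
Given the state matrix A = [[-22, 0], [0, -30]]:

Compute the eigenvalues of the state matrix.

For diagonal matrix, eigenvalues are diagonal entries: λ₁ = -22, λ₂ = -30.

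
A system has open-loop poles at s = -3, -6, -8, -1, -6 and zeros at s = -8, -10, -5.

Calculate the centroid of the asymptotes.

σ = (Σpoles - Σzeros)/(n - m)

σ = (Σpoles - Σzeros)/(n - m) = (-24 - (-23))/(5 - 3) = -1/2 = -0.5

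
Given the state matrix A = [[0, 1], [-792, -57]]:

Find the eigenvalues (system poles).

det(A - λI) = λ² - (-57)λ + 792 = (λ - (-33))(λ - (-24)). Eigenvalues: -33, -24.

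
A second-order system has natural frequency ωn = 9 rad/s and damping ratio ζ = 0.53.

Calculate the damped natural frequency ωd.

ωd = ωn√(1 - ζ²) = 9√(1 - 0.53²) = 7.63 rad/s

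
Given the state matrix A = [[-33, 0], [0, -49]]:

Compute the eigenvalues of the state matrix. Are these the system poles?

For diagonal matrix, eigenvalues are diagonal entries: λ₁ = -33, λ₂ = -49. Eigenvalues of A = system poles.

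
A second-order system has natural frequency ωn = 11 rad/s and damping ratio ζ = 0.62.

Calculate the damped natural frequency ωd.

ωd = ωn√(1 - ζ²) = 11√(1 - 0.62²) = 8.63 rad/s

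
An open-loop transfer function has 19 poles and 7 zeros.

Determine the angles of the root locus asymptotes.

n - m = 19 - 7 = 12. Angles: θk = (2k + 1)·180°/12 = 15°, 45°, 75°, 105°, 135°, 165°, 195°, 225°, 255°, 285°, 315°, 345°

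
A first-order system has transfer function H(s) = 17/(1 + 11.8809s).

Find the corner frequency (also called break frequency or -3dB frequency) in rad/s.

Corner frequency = 1/τ = 1/11.8809 = 0.084 rad/s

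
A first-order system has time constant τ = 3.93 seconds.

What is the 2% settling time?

For first-order system, 2% settling time ≈ 4τ = 4 × 3.93 = 15.72 s.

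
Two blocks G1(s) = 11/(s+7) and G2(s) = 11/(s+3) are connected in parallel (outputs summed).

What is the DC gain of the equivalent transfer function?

Parallel: G_eq = G1 + G2. DC gain = G1(0) + G2(0) = 11/7 + 11/3 = 1.5714 + 3.6667 = 5.2381.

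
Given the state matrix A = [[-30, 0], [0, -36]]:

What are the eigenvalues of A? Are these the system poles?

For diagonal matrix, eigenvalues are diagonal entries: λ₁ = -30, λ₂ = -36. Eigenvalues of A = system poles.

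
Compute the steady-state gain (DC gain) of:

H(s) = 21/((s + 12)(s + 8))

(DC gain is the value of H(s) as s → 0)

DC gain = H(0) = 21/(12 × 8) = 21/96 = 0.21875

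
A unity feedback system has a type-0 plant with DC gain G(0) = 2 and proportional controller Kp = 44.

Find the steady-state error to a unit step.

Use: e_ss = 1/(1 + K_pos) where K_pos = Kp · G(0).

K_pos = Kp · G(0) = 44 × 2 = 88. e_ss = 1/(1 + 88) = 0.0112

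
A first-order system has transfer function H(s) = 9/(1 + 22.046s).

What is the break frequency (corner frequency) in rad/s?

Corner frequency = 1/τ = 1/22.046 = 0.045 rad/s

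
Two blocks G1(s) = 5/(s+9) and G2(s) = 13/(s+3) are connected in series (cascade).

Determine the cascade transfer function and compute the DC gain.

Series: multiply transfer functions. G_eq = 5/(s+9) × 13/(s+3) = 65/((s+9)(s+3)). DC gain = 65/(9×3) = 2.4074.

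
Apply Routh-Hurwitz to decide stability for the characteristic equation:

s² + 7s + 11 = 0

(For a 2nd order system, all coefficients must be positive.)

Coefficients: 1, 7, 11. All positive, so system is stable.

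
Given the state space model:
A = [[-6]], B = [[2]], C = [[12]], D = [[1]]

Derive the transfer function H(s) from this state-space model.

(sI - A)⁻¹ = 1/(s + 6). H(s) = 12×2/(s + 6) + 1 = (s + 30)/(s + 6).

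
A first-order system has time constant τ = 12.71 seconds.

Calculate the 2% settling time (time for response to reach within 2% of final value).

For first-order system, 2% settling time ≈ 4τ = 4 × 12.71 = 50.84 s.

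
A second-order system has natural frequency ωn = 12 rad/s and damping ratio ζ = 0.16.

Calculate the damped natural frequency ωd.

ωd = ωn√(1 - ζ²) = 12√(1 - 0.16²) = 11.85 rad/s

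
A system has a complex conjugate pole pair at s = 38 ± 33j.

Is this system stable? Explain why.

Real part of poles is 38 (> 0, right half-plane). Unstable.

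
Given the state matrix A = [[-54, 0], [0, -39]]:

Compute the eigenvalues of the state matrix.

For diagonal matrix, eigenvalues are diagonal entries: λ₁ = -54, λ₂ = -39.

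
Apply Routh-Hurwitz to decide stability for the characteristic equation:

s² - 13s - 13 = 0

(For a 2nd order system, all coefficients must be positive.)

Coefficients: 1, -13, -13. b=-13, c=-13 not positive, so system is unstable.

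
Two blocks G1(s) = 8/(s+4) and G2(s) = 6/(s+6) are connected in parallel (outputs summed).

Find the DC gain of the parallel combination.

Parallel: G_eq = G1 + G2. DC gain = G1(0) + G2(0) = 8/4 + 6/6 = 2 + 1 = 3.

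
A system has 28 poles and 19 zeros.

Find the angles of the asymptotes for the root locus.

n - m = 28 - 19 = 9. Angles: θk = (2k + 1)·180°/9 = 20°, 60°, 100°, 140°, 180°, 220°, 260°, 300°, 340°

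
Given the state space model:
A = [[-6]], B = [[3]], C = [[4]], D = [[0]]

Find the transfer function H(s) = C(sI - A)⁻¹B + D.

(sI - A)⁻¹ = 1/(s + 6). H(s) = 4 × 3/(s + 6) + 0 = 12/(s + 6).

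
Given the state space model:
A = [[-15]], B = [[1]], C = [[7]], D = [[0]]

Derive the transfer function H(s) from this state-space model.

(sI - A)⁻¹ = 1/(s + 15). H(s) = 7 × 1/(s + 15) + 0 = 7/(s + 15).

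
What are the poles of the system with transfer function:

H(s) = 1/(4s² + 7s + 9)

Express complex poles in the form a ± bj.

Discriminant = 7² - 4×4×9 = 49 - 144 = -95 < 0, so the poles are a complex conjugate pair s = (-7 ± j√95)/(2×4). Real part = -7/(2×4) = -7/8 = -0.875; imaginary part = ±√95/(2×4) ≈ 1.2183. Poles: s = -0.875 ± 1.2183j.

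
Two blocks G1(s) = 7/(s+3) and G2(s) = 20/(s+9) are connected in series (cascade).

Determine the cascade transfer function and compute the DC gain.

Series: multiply transfer functions. G_eq = 7/(s+3) × 20/(s+9) = 140/((s+3)(s+9)). DC gain = 140/(3×9) = 5.1852.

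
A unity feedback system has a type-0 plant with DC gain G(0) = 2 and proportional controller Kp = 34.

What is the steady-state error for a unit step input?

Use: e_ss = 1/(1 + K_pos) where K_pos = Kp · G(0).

K_pos = Kp · G(0) = 34 × 2 = 68. e_ss = 1/(1 + 68) = 0.0145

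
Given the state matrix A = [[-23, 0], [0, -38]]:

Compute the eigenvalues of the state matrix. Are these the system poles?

For diagonal matrix, eigenvalues are diagonal entries: λ₁ = -23, λ₂ = -38. Eigenvalues of A = system poles.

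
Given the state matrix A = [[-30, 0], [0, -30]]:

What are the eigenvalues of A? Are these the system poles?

For diagonal matrix, eigenvalues are diagonal entries: λ₁ = -30, λ₂ = -30. Eigenvalues of A = system poles.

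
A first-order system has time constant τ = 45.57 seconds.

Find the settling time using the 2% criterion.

For first-order system, 2% settling time ≈ 4τ = 4 × 45.57 = 182.28 s.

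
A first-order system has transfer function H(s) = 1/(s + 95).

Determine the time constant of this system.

For H(s) = 1/(s + 1/τ), the pole is at -1/τ = -95, so τ = 1/95 = 0.0105 s.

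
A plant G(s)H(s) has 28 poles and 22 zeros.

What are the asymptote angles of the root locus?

n - m = 28 - 22 = 6. Angles: θk = (2k + 1)·180°/6 = 30°, 90°, 150°, 210°, 270°, 330°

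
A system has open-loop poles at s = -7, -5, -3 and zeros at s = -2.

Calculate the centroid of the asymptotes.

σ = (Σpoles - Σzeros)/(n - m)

σ = (Σpoles - Σzeros)/(n - m) = (-15 - (-2))/(3 - 1) = -13/2 = -6.5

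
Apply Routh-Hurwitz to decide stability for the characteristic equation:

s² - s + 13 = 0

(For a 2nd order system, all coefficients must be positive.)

Coefficients: 1, -1, 13. b=-1 not positive, so system is unstable.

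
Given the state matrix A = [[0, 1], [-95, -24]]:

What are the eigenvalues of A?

det(A - λI) = λ² - (-24)λ + 95 = (λ - (-19))(λ - (-5)). Eigenvalues: -19, -5.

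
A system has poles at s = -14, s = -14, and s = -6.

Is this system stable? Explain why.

All poles are in the left half-plane. System is stable.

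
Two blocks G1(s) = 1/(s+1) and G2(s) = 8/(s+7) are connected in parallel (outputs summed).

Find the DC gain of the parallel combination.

Parallel: G_eq = G1 + G2. DC gain = G1(0) + G2(0) = 1/1 + 8/7 = 1 + 1.1429 = 2.1429.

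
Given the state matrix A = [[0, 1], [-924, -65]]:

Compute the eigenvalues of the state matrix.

det(A - λI) = λ² - (-65)λ + 924 = (λ - (-44))(λ - (-21)). Eigenvalues: -44, -21.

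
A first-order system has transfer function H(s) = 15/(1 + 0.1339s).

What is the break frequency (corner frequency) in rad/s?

Corner frequency = 1/τ = 1/0.1339 = 7.468 rad/s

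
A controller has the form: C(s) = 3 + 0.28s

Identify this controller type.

This is a Proportional-Derivative (PD) controller.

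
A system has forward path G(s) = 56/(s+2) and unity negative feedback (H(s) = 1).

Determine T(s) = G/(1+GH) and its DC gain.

T(s) = G/(1+GH) = [56/(s+2)] / [1 + 56/(s+2)] = 56/(s+2+56) = 56/(s+58). DC gain = 56/58 = 0.9655.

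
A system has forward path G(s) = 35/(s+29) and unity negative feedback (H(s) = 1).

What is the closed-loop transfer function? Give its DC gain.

T(s) = G/(1+GH) = [35/(s+29)] / [1 + 35/(s+29)] = 35/(s+29+35) = 35/(s+64). DC gain = 35/64 = 0.546875.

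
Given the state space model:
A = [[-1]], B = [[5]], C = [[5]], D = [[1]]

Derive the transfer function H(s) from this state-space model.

(sI - A)⁻¹ = 1/(s + 1). H(s) = 5×5/(s + 1) + 1 = (s + 26)/(s + 1).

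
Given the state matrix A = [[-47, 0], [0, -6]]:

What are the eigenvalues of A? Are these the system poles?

For diagonal matrix, eigenvalues are diagonal entries: λ₁ = -47, λ₂ = -6. Eigenvalues of A = system poles.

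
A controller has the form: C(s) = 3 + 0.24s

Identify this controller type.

This is a Proportional-Derivative (PD) controller.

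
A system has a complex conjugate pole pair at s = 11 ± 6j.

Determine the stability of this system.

Real part of poles is 11 (> 0, right half-plane). Unstable.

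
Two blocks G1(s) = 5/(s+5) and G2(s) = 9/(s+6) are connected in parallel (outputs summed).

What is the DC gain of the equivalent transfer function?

Parallel: G_eq = G1 + G2. DC gain = G1(0) + G2(0) = 5/5 + 9/6 = 1 + 1.5 = 2.5.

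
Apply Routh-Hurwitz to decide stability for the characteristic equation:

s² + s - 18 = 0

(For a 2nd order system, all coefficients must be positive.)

Coefficients: 1, 1, -18. c=-18 not positive, so system is unstable.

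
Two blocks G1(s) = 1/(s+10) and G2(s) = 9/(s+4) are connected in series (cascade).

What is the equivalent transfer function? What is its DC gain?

Series: multiply transfer functions. G_eq = 1/(s+10) × 9/(s+4) = 9/((s+10)(s+4)). DC gain = 9/(10×4) = 0.225.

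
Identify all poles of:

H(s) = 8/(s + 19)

Pole is where denominator = 0: s + 19 = 0, so s = -19.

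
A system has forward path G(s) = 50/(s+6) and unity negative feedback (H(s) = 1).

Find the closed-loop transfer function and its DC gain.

T(s) = G/(1+GH) = [50/(s+6)] / [1 + 50/(s+6)] = 50/(s+6+50) = 50/(s+56). DC gain = 50/56 = 0.8929.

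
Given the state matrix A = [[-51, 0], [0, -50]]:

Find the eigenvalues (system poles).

For diagonal matrix, eigenvalues are diagonal entries: λ₁ = -51, λ₂ = -50.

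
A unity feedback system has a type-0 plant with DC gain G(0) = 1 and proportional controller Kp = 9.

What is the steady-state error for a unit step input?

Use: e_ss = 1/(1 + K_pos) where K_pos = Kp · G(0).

K_pos = Kp · G(0) = 9 × 1 = 9. e_ss = 1/(1 + 9) = 0.1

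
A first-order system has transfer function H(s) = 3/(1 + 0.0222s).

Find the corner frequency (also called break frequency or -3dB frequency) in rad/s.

Corner frequency = 1/τ = 1/0.0222 = 45.045 rad/s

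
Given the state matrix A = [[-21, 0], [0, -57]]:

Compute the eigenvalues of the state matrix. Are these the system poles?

For diagonal matrix, eigenvalues are diagonal entries: λ₁ = -21, λ₂ = -57. Eigenvalues of A = system poles.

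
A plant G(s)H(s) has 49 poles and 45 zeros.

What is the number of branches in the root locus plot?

Root locus has n branches where n = number of poles = 49.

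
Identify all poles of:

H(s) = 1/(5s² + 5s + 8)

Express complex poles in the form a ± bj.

Discriminant = 5² - 4×5×8 = 25 - 160 = -135 < 0, so the poles are a complex conjugate pair s = (-5 ± j√135)/(2×5). Real part = -5/(2×5) = -5/10 = -0.5; imaginary part = ±√135/(2×5) ≈ 1.1619. Poles: s = -0.5 ± 1.1619j.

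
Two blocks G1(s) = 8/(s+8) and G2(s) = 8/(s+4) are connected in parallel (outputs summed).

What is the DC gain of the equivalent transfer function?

Parallel: G_eq = G1 + G2. DC gain = G1(0) + G2(0) = 8/8 + 8/4 = 1 + 2 = 3.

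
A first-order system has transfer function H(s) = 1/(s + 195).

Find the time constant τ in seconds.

For H(s) = 1/(s + 1/τ), the pole is at -1/τ = -195, so τ = 1/195 = 0.0051 s.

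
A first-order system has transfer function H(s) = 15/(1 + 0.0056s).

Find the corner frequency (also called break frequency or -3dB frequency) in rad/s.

Corner frequency = 1/τ = 1/0.0056 = 178.571 rad/s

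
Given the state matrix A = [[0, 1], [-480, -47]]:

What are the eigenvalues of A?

det(A - λI) = λ² - (-47)λ + 480 = (λ - (-15))(λ - (-32)). Eigenvalues: -15, -32.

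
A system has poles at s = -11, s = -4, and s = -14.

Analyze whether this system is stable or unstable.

All poles are in the left half-plane. System is stable.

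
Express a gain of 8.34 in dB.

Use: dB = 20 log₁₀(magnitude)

dB = 20 log₁₀(8.34) = 18.4 dB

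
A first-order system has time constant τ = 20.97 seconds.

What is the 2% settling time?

For first-order system, 2% settling time ≈ 4τ = 4 × 20.97 = 83.88 s.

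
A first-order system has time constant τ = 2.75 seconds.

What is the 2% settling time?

For first-order system, 2% settling time ≈ 4τ = 4 × 2.75 = 11.0 s.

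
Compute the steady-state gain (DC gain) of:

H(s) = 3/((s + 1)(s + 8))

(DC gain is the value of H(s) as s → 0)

DC gain = H(0) = 3/(1 × 8) = 3/8 = 0.375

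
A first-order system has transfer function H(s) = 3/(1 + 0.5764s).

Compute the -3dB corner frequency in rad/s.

Corner frequency = 1/τ = 1/0.5764 = 1.735 rad/s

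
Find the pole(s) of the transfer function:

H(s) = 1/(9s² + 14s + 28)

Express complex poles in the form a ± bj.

Discriminant = 14² - 4×9×28 = 196 - 1008 = -812 < 0, so the poles are a complex conjugate pair s = (-14 ± j√812)/(2×9). Real part = -14/(2×9) = -14/18 ≈ -0.7778; imaginary part = ±√812/(2×9) ≈ 1.5831. Poles: s = -0.7778 ± 1.5831j.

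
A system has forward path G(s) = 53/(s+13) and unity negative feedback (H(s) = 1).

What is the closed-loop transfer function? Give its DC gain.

T(s) = G/(1+GH) = [53/(s+13)] / [1 + 53/(s+13)] = 53/(s+13+53) = 53/(s+66). DC gain = 53/66 = 0.8030.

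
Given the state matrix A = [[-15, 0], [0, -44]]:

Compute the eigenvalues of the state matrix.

For diagonal matrix, eigenvalues are diagonal entries: λ₁ = -15, λ₂ = -44.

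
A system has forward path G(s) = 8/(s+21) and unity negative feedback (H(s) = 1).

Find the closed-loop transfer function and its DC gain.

T(s) = G/(1+GH) = [8/(s+21)] / [1 + 8/(s+21)] = 8/(s+21+8) = 8/(s+29). DC gain = 8/29 = 0.2759.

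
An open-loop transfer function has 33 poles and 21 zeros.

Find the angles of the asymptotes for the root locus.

n - m = 33 - 21 = 12. Angles: θk = (2k + 1)·180°/12 = 15°, 45°, 75°, 105°, 135°, 165°, 195°, 225°, 255°, 285°, 315°, 345°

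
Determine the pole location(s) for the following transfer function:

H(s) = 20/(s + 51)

Pole is where denominator = 0: s + 51 = 0, so s = -51.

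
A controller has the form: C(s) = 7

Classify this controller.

This is a Proportional (P) controller.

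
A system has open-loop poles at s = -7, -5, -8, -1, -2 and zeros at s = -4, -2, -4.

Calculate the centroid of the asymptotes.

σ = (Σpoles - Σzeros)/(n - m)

σ = (Σpoles - Σzeros)/(n - m) = (-23 - (-10))/(5 - 3) = -13/2 = -6.5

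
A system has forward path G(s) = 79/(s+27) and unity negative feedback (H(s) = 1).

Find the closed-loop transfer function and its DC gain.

T(s) = G/(1+GH) = [79/(s+27)] / [1 + 79/(s+27)] = 79/(s+27+79) = 79/(s+106). DC gain = 79/106 = 0.7453.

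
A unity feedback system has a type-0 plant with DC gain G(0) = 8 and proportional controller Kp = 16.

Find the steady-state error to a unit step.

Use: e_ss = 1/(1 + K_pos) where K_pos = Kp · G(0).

K_pos = Kp · G(0) = 16 × 8 = 128. e_ss = 1/(1 + 128) = 0.0078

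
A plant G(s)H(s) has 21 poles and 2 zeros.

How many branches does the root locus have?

Root locus has n branches where n = number of poles = 21.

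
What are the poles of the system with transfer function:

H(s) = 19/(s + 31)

Pole is where denominator = 0: s + 31 = 0, so s = -31.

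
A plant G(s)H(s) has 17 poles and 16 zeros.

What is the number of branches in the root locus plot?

Root locus has n branches where n = number of poles = 17.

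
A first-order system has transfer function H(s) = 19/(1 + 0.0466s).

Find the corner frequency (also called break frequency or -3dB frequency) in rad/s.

Corner frequency = 1/τ = 1/0.0466 = 21.459 rad/s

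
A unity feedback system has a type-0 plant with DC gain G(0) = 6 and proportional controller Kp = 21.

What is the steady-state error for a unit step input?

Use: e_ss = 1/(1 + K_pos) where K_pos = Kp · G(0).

K_pos = Kp · G(0) = 21 × 6 = 126. e_ss = 1/(1 + 126) = 0.0079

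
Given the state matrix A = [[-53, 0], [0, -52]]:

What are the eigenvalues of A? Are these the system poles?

For diagonal matrix, eigenvalues are diagonal entries: λ₁ = -53, λ₂ = -52. Eigenvalues of A = system poles.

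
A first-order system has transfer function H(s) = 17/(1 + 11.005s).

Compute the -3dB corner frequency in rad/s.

Corner frequency = 1/τ = 1/11.005 = 0.091 rad/s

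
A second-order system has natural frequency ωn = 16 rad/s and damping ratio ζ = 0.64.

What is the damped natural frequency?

ωd = ωn√(1 - ζ²) = 16√(1 - 0.64²) = 12.29 rad/s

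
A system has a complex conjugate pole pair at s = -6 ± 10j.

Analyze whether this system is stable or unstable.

Real part of poles is -6 (< 0, left half-plane). Stable.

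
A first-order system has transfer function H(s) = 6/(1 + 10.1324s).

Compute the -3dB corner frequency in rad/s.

Corner frequency = 1/τ = 1/10.1324 = 0.099 rad/s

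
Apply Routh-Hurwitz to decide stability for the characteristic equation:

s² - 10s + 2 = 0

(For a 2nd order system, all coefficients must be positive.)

Coefficients: 1, -10, 2. b=-10 not positive, so system is unstable.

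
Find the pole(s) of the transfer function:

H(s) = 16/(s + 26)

Pole is where denominator = 0: s + 26 = 0, so s = -26.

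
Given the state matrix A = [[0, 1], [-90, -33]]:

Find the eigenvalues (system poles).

det(A - λI) = λ² - (-33)λ + 90 = (λ - (-30))(λ - (-3)). Eigenvalues: -30, -3.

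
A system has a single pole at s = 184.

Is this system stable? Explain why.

Pole at s = 184 is in the right half-plane. Unstable.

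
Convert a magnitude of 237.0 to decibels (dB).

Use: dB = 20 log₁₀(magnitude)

dB = 20 log₁₀(237.0) = 47.5 dB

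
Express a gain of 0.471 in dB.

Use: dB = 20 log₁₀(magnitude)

dB = 20 log₁₀(0.471) = -6.5 dB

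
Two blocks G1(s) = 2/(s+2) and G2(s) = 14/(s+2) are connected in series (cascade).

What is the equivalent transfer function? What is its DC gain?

Series: multiply transfer functions. G_eq = 2/(s+2) × 14/(s+2) = 28/((s+2)(s+2)). DC gain = 28/(2×2) = 7.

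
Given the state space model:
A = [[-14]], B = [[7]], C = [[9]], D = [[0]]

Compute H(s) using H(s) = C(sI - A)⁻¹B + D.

(sI - A)⁻¹ = 1/(s + 14). H(s) = 9 × 7/(s + 14) + 0 = 63/(s + 14).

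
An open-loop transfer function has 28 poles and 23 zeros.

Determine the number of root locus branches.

Root locus has n branches where n = number of poles = 28.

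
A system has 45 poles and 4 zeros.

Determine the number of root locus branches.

Root locus has n branches where n = number of poles = 45.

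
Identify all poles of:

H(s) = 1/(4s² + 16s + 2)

Discriminant = 16² - 4×4×2 = 256 - 32 = 224 > 0, so two distinct real poles. Using quadratic formula: s = (-16 ± √224)/(2×4) = (-16 ± √224)/8, with √224 ≈ 14.9666. s₁ ≈ -0.1292, s₂ ≈ -3.8708. Poles: s₁ = -0.1292, s₂ = -3.8708.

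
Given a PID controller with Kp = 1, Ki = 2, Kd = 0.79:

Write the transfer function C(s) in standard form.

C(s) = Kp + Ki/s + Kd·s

Substituting values: C(s) = 1 + 2/s + 0.79s = (0.79s² + s + 2)/s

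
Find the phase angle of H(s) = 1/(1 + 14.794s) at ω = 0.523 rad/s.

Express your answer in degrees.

Phase = -arctan(ωτ) = -arctan(0.523 × 14.794) = -82.6°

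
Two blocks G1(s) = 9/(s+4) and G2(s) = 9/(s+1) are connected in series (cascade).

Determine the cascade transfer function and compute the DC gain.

Series: multiply transfer functions. G_eq = 9/(s+4) × 9/(s+1) = 81/((s+4)(s+1)). DC gain = 81/(4×1) = 20.25.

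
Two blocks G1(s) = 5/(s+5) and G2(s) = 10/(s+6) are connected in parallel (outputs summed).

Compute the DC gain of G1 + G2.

Parallel: G_eq = G1 + G2. DC gain = G1(0) + G2(0) = 5/5 + 10/6 = 1 + 1.6667 = 2.6667.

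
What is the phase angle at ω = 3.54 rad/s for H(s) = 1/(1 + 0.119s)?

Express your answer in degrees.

Phase = -arctan(ωτ) = -arctan(3.54 × 0.119) = -22.8°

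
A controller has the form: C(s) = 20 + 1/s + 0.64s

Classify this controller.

This is a Proportional-Integral-Derivative (PID) controller.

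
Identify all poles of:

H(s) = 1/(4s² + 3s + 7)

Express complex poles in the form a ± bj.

Discriminant = 3² - 4×4×7 = 9 - 112 = -103 < 0, so the poles are a complex conjugate pair s = (-3 ± j√103)/(2×4). Real part = -3/(2×4) = -3/8 = -0.375; imaginary part = ±√103/(2×4) ≈ 1.2686. Poles: s = -0.375 ± 1.2686j.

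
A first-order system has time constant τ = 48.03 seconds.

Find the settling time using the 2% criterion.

For first-order system, 2% settling time ≈ 4τ = 4 × 48.03 = 192.12 s.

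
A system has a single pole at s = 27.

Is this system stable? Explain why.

Pole at s = 27 is in the right half-plane. Unstable.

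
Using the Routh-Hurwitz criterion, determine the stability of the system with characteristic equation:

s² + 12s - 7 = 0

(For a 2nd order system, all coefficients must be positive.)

Coefficients: 1, 12, -7. c=-7 not positive, so system is unstable.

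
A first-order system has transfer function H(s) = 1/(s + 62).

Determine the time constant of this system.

For H(s) = 1/(s + 1/τ), the pole is at -1/τ = -62, so τ = 1/62 = 0.0161 s.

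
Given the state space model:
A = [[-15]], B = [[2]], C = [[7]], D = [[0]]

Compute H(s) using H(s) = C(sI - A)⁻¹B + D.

(sI - A)⁻¹ = 1/(s + 15). H(s) = 7 × 2/(s + 15) + 0 = 14/(s + 15).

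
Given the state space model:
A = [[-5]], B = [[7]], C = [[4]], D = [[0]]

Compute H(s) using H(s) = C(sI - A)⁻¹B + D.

(sI - A)⁻¹ = 1/(s + 5). H(s) = 4 × 7/(s + 5) + 0 = 28/(s + 5).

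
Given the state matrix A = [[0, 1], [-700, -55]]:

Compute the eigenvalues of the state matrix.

det(A - λI) = λ² - (-55)λ + 700 = (λ - (-35))(λ - (-20)). Eigenvalues: -35, -20.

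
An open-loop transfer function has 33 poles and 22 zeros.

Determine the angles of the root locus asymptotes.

n - m = 33 - 22 = 11. Angles: θk = (2k + 1)·180°/11 = 16.36°, 49.09°, 81.82°, 114.55°, 147.27°, 180°, 212.73°, 245.45°, 278.18°, 310.91°, 343.64°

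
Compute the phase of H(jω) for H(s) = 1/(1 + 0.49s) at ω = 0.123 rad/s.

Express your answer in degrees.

Phase = -arctan(ωτ) = -arctan(0.123 × 0.49) = -3.4°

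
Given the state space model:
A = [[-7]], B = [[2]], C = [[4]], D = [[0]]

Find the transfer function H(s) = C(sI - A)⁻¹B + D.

(sI - A)⁻¹ = 1/(s + 7). H(s) = 4 × 2/(s + 7) + 0 = 8/(s + 7).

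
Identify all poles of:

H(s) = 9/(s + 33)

Pole is where denominator = 0: s + 33 = 0, so s = -33.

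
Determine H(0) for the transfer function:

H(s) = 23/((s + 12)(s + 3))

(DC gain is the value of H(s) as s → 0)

DC gain = H(0) = 23/(12 × 3) = 23/36 = 0.6389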